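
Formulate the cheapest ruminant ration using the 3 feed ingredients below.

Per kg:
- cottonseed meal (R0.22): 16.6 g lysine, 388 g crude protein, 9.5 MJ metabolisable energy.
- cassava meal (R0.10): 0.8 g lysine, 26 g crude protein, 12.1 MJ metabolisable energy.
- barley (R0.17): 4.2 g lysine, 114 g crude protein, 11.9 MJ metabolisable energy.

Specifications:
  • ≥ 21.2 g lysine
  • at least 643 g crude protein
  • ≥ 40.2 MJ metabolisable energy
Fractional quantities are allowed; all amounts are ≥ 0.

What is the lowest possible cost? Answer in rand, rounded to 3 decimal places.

This is a linear program. Let x1 = kg of cottonseed meal, x2 = kg of cassava meal, x3 = kg of barley.
min 0.22x1 + 0.1x2 + 0.17x3 s.t.:
  16.6x1 + 0.8x2 + 4.2x3 ≥ 21.2   (lysine)
  388x1 + 26x2 + 114x3 ≥ 643   (crude protein)
  9.5x1 + 12.1x2 + 11.9x3 ≥ 40.2   (metabolisable energy)
  x1, x2, x3 ≥ 0.
The minimum-cost mix takes nothing from barley — only cottonseed meal, cassava meal. Binding constraints: crude protein and metabolisable energy.
Solving gives x1 = 1.514, x2 = 2.133.
Objective = 0.22·1.514 + 0.1·2.133 = 0.54638.

R0.546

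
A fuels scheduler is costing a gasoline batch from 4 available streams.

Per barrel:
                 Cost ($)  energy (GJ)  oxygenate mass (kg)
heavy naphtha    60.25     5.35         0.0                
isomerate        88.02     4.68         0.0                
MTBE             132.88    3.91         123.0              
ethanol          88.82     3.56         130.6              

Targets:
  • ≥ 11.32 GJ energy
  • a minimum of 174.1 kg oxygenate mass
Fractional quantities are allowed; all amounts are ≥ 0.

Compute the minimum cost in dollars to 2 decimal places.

$192.44

Treat it as an LP. Let x1 = barrels of heavy naphtha, x2 = barrels of isomerate, x3 = barrels of MTBE, x4 = barrels of ethanol.
min 60.25x1 + 88.02x2 + 132.88x3 + 88.82x4 subject to:
  5.35x1 + 4.68x2 + 3.91x3 + 3.56x4 ≥ 11.32   (energy)
  123x3 + 130.6x4 ≥ 174.1   (oxygenate mass)
  x1, x2, x3, x4 ≥ 0.
At the optimum only heavy naphtha, ethanol are positive (isomerate, MTBE = 0). The energy and oxygenate mass requirements are met with equality.
Optimal quantities: heavy naphtha = 1.229 barrels, ethanol = 1.333 barrels.
Total cost: 60.25·1.229 + 88.82·1.333 = 192.4443.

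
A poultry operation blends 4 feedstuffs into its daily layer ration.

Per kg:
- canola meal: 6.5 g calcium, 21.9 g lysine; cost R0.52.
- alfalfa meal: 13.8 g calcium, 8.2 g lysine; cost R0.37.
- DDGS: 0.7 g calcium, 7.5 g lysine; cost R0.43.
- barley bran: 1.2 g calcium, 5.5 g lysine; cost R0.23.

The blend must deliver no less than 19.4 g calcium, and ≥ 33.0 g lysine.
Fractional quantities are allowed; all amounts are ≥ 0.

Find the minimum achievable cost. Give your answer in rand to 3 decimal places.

R0.932

Let x1 = kg of canola meal, x2 = kg of alfalfa meal, x3 = kg of DDGS, x4 = kg of barley bran.
Minimise 0.52x1 + 0.37x2 + 0.43x3 + 0.23x4 s.t.:
  6.5x1 + 13.8x2 + 0.7x3 + 1.2x4 ≥ 19.4   (calcium)
  21.9x1 + 8.2x2 + 7.5x3 + 5.5x4 ≥ 33   (lysine)
  x1, x2, x3, x4 ≥ 0.
The minimum-cost mix takes nothing from DDGS, barley bran — only canola meal, alfalfa meal. Binding constraints: calcium and lysine.
Optimal quantities: canola meal = 1.1904 kg, alfalfa meal = 0.84509 kg.
Hence cost = 0.52·1.1904 + 0.37·0.84509 = R0.93169.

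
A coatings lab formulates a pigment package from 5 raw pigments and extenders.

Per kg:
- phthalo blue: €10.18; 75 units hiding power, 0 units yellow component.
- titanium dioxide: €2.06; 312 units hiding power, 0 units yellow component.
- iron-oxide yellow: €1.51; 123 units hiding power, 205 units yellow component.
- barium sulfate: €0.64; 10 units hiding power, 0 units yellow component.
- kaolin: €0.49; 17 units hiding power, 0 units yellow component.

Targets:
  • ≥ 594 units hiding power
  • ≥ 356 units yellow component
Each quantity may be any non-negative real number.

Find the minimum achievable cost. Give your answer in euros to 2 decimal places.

€5.13

Let x1 = kg of phthalo blue, x2 = kg of titanium dioxide, x3 = kg of iron-oxide yellow, x4 = kg of barium sulfate, x5 = kg of kaolin.
Minimise 10.18x1 + 2.06x2 + 1.51x3 + 0.64x4 + 0.49x5 subject to:
  75x1 + 312x2 + 123x3 + 10x4 + 17x5 ≥ 594   (hiding power)
  205x3 ≥ 356   (yellow component)
  x1, x2, x3, x4, x5 ≥ 0.
The cheapest feasible vertex uses only titanium dioxide, iron-oxide yellow; phthalo blue, barium sulfate, kaolin are not used. The hiding power and yellow component requirements are met with equality.
Optimal quantities: titanium dioxide = 1.219 kg, iron-oxide yellow = 1.737 kg.
Cost = 2.06·1.219 + 1.51·1.737 = 5.1340.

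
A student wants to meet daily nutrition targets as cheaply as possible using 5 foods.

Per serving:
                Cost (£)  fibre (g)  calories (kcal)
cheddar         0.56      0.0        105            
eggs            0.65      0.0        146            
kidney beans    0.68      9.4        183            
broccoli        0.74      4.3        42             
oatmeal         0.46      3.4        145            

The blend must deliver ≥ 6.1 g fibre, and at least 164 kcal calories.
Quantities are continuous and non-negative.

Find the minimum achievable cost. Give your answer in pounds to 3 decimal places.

Let x1 = servings of cheddar, x2 = servings of eggs, x3 = servings of kidney beans, x4 = servings of broccoli, x5 = servings of oatmeal.
Minimise 0.56x1 + 0.65x2 + 0.68x3 + 0.74x4 + 0.46x5 with:
  9.4x3 + 4.3x4 + 3.4x5 ≥ 6.1   (fibre)
  105x1 + 146x2 + 183x3 + 42x4 + 145x5 ≥ 164   (calories)
  x1, x2, x3, x4, x5 ≥ 0.
At the optimum only kidney beans, oatmeal are positive (cheddar, eggs, broccoli = 0). Binding constraints: fibre and calories.
So kidney beans = 0.4413 servings, oatmeal = 0.5741 servings.
Cost = 0.68·0.4413 + 0.46·0.5741 = 0.56417.

£0.564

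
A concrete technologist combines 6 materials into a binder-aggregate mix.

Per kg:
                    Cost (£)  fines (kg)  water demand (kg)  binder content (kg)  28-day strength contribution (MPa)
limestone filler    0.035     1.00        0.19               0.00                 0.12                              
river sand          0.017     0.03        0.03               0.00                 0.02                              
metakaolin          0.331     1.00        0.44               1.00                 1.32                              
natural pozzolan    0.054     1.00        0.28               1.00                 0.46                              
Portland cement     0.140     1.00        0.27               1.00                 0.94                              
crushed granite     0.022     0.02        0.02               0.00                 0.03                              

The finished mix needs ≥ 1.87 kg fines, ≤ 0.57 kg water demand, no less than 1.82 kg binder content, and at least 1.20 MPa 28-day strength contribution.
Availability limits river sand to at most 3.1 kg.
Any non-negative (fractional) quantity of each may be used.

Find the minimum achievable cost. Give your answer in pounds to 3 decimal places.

This is a linear program. Let x1 = kg of limestone filler, x2 = kg of river sand, x3 = kg of metakaolin, x4 = kg of natural pozzolan, x5 = kg of Portland cement, x6 = kg of crushed granite.
Minimise 0.035x1 + 0.017x2 + 0.331x3 + 0.054x4 + 0.14x5 + 0.022x6 with:
  1x1 + 0.03x2 + 1x3 + 1x4 + 1x5 + 0.02x6 ≥ 1.87   (fines)
  0.19x1 + 0.03x2 + 0.44x3 + 0.28x4 + 0.27x5 + 0.02x6 ≤ 0.57   (water demand)
  1x3 + 1x4 + 1x5 ≥ 1.82   (binder content)
  0.12x1 + 0.02x2 + 1.32x3 + 0.46x4 + 0.94x5 + 0.03x6 ≥ 1.2   (28-day strength contribution)
  x2 ≤ 3.1
  x1, x2, x3, x4, x5, x6 ≥ 0.
At the optimum only natural pozzolan, Portland cement are positive (limestone filler, river sand, metakaolin, crushed granite = 0). There the water demand and 28-day strength contribution constraints are tight.
That vertex is x4 = 1.524, x5 = 0.5309.
Hence cost = 0.054·1.524 + 0.14·0.5309 = £0.15662.

£0.157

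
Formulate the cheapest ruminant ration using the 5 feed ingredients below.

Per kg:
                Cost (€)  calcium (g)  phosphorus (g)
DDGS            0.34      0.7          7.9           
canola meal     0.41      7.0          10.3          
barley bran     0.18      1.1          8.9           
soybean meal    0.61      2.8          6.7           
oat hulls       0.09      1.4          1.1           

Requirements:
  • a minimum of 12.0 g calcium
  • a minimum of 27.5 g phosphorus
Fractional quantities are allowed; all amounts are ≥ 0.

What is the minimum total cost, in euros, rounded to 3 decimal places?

€0.859

Set it up as a linear program. Let x1 = kg of DDGS, x2 = kg of canola meal, x3 = kg of barley bran, x4 = kg of soybean meal, x5 = kg of oat hulls.
Minimize 0.34x1 + 0.41x2 + 0.18x3 + 0.61x4 + 0.09x5 s.t.:
  0.7x1 + 7x2 + 1.1x3 + 2.8x4 + 1.4x5 ≥ 12   (calcium)
  7.9x1 + 10.3x2 + 8.9x3 + 6.7x4 + 1.1x5 ≥ 27.5   (phosphorus)
  x1, x2, x3, x4, x5 ≥ 0.
The minimum-cost mix takes nothing from DDGS, soybean meal, oat hulls — only canola meal, barley bran. Binding constraints: calcium and phosphorus.
Solving gives x2 = 1.502, x3 = 1.352.
Cost = 0.41·1.502 + 0.18·1.352 = 0.85918.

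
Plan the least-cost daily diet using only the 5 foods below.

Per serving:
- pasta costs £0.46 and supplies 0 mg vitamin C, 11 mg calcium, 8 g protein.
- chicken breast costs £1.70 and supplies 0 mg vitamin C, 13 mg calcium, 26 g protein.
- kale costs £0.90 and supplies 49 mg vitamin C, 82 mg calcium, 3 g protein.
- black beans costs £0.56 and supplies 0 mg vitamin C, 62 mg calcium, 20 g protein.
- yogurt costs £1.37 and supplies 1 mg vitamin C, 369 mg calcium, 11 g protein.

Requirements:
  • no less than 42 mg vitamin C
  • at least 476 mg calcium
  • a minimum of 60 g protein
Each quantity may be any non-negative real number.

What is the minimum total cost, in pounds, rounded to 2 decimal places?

£3.09

Let x1 = servings of pasta, x2 = servings of chicken breast, x3 = servings of kale, x4 = servings of black beans, x5 = servings of yogurt.
Minimize 0.46x1 + 1.7x2 + 0.9x3 + 0.56x4 + 1.37x5 with:
  49x3 + 1x5 ≥ 42   (vitamin C)
  11x1 + 13x2 + 82x3 + 62x4 + 369x5 ≥ 476   (calcium)
  8x1 + 26x2 + 3x3 + 20x4 + 11x5 ≥ 60   (protein)
  x1, x2, x3, x4, x5 ≥ 0.
At the optimum only kale, black beans, yogurt are positive (pasta, chicken breast = 0). There the vitamin C, calcium, protein constraints are tight.
Solving gives x3 = 0.8432, x4 = 2.498, x5 = 0.6829.
Objective = 0.9·0.8432 + 0.56·2.498 + 1.37·0.6829 = 3.0933.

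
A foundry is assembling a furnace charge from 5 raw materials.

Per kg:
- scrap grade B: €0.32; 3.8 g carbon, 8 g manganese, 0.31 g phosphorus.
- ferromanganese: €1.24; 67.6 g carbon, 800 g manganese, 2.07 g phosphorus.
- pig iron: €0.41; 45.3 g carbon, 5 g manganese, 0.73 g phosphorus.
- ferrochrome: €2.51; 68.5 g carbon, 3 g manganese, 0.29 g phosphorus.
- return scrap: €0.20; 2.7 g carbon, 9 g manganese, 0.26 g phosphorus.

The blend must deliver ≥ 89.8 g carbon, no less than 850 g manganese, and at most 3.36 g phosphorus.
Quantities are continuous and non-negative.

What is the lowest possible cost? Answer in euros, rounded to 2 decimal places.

€1.48

Let x1 = kg of scrap grade B, x2 = kg of ferromanganese, x3 = kg of pig iron, x4 = kg of ferrochrome, x5 = kg of return scrap.
min 0.32x1 + 1.24x2 + 0.41x3 + 2.51x4 + 0.2x5 subject to:
  3.8x1 + 67.6x2 + 45.3x3 + 68.5x4 + 2.7x5 ≥ 89.8   (carbon)
  8x1 + 800x2 + 5x3 + 3x4 + 9x5 ≥ 850   (manganese)
  0.31x1 + 2.07x2 + 0.73x3 + 0.29x4 + 0.26x5 ≤ 3.36   (phosphorus)
  x1, x2, x3, x4, x5 ≥ 0.
At the optimum only ferromanganese, pig iron are positive (scrap grade B, ferrochrome, return scrap = 0). The carbon and manganese requirements are met with equality.
That vertex is x2 = 1.06, x3 = 0.4005.
Objective = 1.24·1.06 + 0.41·0.4005 = 1.4786.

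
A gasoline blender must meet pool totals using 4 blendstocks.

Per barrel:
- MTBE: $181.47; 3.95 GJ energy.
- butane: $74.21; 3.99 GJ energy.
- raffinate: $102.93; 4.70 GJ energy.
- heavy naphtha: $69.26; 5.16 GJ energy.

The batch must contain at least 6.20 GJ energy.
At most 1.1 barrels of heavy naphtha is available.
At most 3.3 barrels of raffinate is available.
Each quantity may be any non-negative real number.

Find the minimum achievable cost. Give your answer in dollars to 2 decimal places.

$85.93

Treat it as an LP. Let x1 = barrels of MTBE, x2 = barrels of butane, x3 = barrels of raffinate, x4 = barrels of heavy naphtha.
min 181.47x1 + 74.21x2 + 102.93x3 + 69.26x4 subject to:
  3.95x1 + 3.99x2 + 4.7x3 + 5.16x4 ≥ 6.2   (energy)
  x4 ≤ 1.1
  x3 ≤ 3.3
  x1, x2, x3, x4 ≥ 0.
The cheapest feasible vertex uses only butane, heavy naphtha; MTBE, raffinate are not used. Binding constraints: energy and the heavy naphtha cap.
Optimal quantities: butane = 0.1313 barrels, heavy naphtha = 1.1 barrels.
Cost = 74.21·0.1313 + 69.26·1.1 = 85.9298.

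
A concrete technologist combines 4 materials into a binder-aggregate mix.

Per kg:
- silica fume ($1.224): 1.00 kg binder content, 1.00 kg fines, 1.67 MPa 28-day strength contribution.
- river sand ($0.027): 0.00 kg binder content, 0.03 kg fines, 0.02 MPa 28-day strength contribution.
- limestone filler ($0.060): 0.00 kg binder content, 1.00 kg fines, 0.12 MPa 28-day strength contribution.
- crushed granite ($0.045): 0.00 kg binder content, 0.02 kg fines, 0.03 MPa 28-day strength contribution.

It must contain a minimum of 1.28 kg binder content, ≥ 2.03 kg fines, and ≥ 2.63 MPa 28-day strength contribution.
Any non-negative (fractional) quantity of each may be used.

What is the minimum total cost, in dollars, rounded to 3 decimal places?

$1.813

Let x1 = kg of silica fume, x2 = kg of river sand, x3 = kg of limestone filler, x4 = kg of crushed granite.
Minimise 1.224x1 + 0.027x2 + 0.06x3 + 0.045x4 subject to:
  1x1 ≥ 1.28   (binder content)
  1x1 + 0.03x2 + 1x3 + 0.02x4 ≥ 2.03   (fines)
  1.67x1 + 0.02x2 + 0.12x3 + 0.03x4 ≥ 2.63   (28-day strength contribution)
  x1, x2, x3, x4 ≥ 0.
At the optimum only silica fume, limestone filler are positive (river sand, crushed granite = 0). There the binder content and 28-day strength contribution constraints are tight.
That vertex is x1 = 1.28, x3 = 4.103.
Total cost: 1.224·1.28 + 0.06·4.103 = 1.81290.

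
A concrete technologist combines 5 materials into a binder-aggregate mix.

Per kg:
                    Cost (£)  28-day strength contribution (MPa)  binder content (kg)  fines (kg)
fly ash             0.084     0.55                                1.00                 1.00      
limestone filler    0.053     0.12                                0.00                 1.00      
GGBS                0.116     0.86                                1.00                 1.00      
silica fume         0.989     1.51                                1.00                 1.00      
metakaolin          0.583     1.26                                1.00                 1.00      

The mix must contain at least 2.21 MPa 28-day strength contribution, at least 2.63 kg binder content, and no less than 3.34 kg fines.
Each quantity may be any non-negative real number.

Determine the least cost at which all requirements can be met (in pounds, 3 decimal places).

£0.319

Let x1 = kg of fly ash, x2 = kg of limestone filler, x3 = kg of GGBS, x4 = kg of silica fume, x5 = kg of metakaolin.
Minimise 0.084x1 + 0.053x2 + 0.116x3 + 0.989x4 + 0.583x5 subject to:
  0.55x1 + 0.12x2 + 0.86x3 + 1.51x4 + 1.26x5 ≥ 2.21   (28-day strength contribution)
  1x1 + 1x3 + 1x4 + 1x5 ≥ 2.63   (binder content)
  1x1 + 1x2 + 1x3 + 1x4 + 1x5 ≥ 3.34   (fines)
  x1, x2, x3, x4, x5 ≥ 0.
The minimum-cost mix takes nothing from limestone filler, silica fume, metakaolin — only fly ash, GGBS. The 28-day strength contribution and fines requirements are met with equality.
That vertex is x1 = 2.137, x3 = 1.203.
Cost = 0.084·2.137 + 0.116·1.203 = 0.31906.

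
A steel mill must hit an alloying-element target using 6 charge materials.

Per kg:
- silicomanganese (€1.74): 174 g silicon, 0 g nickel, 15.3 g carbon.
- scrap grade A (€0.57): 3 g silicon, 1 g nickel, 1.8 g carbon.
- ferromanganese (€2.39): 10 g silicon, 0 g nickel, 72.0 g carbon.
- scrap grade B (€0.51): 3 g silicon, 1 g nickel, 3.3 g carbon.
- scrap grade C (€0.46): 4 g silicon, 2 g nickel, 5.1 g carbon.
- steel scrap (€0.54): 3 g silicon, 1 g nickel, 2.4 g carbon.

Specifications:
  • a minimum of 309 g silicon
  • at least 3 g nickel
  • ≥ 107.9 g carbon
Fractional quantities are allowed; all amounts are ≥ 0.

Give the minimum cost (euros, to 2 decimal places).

Let x1 = kg of silicomanganese, x2 = kg of scrap grade A, x3 = kg of ferromanganese, x4 = kg of scrap grade B, x5 = kg of scrap grade C, x6 = kg of steel scrap.
Minimize 1.74x1 + 0.57x2 + 2.39x3 + 0.51x4 + 0.46x5 + 0.54x6 s.t.:
  174x1 + 3x2 + 10x3 + 3x4 + 4x5 + 3x6 ≥ 309   (silicon)
  1x2 + 1x4 + 2x5 + 1x6 ≥ 3   (nickel)
  15.3x1 + 1.8x2 + 72x3 + 3.3x4 + 5.1x5 + 2.4x6 ≥ 107.9   (carbon)
  x1, x2, x3, x4, x5, x6 ≥ 0.
The cheapest feasible vertex uses only silicomanganese, ferromanganese, scrap grade C; scrap grade A, scrap grade B, steel scrap are not used. The silicon, nickel, carbon requirements are met with equality.
Optimal quantities: silicomanganese = 1.682 kg, ferromanganese = 1.035 kg, scrap grade C = 1.5 kg.
Cost = 1.74·1.682 + 2.39·1.035 + 0.46·1.5 = 6.0903.

€6.09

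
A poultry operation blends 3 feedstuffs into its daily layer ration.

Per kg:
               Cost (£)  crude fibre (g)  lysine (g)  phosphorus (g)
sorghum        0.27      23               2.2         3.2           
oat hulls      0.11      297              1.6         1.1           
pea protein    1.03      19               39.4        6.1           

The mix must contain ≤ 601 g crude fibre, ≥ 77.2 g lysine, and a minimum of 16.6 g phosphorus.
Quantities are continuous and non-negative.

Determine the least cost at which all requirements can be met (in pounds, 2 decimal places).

£2.36

Let x1 = kg of sorghum, x2 = kg of oat hulls, x3 = kg of pea protein.
Minimise 0.27x1 + 0.11x2 + 1.03x3 s.t.:
  23x1 + 297x2 + 19x3 ≤ 601   (crude fibre)
  2.2x1 + 1.6x2 + 39.4x3 ≥ 77.2   (lysine)
  3.2x1 + 1.1x2 + 6.1x3 ≥ 16.6   (phosphorus)
  x1, x2, x3 ≥ 0.
The optimal basis is {sorghum, pea protein}; oat hulls drops out. There the lysine and phosphorus constraints are tight.
That vertex is x1 = 1.625, x3 = 1.869.
Cost = 0.27·1.625 + 1.03·1.869 = 2.3638.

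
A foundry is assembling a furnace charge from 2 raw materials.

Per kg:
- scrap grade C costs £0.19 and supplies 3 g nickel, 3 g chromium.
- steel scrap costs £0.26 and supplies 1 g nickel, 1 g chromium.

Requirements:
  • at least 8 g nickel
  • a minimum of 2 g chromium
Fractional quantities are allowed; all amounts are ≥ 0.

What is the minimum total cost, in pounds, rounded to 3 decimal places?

Treat it as an LP. Let x1 = kg of scrap grade C, x2 = kg of steel scrap.
Minimize 0.19x1 + 0.26x2 s.t.:
  3x1 + 1x2 ≥ 8   (nickel)
  3x1 + 1x2 ≥ 2   (chromium)
  x1, x2 ≥ 0.
The minimum-cost mix takes nothing from steel scrap — only scrap grade C. The nickel requirement is met with equality.
Solving gives x1 = 2.667.
Cost = 0.19·2.667 = 0.50673.

£0.507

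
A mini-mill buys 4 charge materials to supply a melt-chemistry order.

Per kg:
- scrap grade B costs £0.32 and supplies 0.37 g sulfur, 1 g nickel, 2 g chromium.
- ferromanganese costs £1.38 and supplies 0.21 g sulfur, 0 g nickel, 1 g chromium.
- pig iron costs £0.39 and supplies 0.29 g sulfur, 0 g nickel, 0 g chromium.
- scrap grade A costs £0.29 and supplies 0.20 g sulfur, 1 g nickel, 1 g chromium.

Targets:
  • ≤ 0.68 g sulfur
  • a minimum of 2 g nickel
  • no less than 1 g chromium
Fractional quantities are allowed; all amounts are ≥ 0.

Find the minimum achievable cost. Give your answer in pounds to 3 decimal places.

£0.580

Let x1 = kg of scrap grade B, x2 = kg of ferromanganese, x3 = kg of pig iron, x4 = kg of scrap grade A.
min 0.32x1 + 1.38x2 + 0.39x3 + 0.29x4 with:
  0.37x1 + 0.21x2 + 0.29x3 + 0.2x4 ≤ 0.68   (sulfur)
  1x1 + 1x4 ≥ 2   (nickel)
  2x1 + 1x2 + 1x4 ≥ 1   (chromium)
  x1, x2, x3, x4 ≥ 0.
The minimum-cost mix takes nothing from scrap grade B, ferromanganese, pig iron — only scrap grade A. There the nickel constraint is tight.
Solving gives x4 = 2.
Objective = 0.29·2 = 0.58000.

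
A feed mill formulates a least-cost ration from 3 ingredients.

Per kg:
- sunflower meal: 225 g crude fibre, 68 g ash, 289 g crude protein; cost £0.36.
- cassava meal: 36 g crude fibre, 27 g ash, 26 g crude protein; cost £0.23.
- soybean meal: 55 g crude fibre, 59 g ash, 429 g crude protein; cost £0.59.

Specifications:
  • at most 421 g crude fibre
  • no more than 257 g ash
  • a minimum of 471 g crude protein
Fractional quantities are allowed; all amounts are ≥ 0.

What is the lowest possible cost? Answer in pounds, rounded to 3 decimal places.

£0.587

Treat it as an LP. Let x1 = kg of sunflower meal, x2 = kg of cassava meal, x3 = kg of soybean meal.
Minimise 0.36x1 + 0.23x2 + 0.59x3 subject to:
  225x1 + 36x2 + 55x3 ≤ 421   (crude fibre)
  68x1 + 27x2 + 59x3 ≤ 257   (ash)
  289x1 + 26x2 + 429x3 ≥ 471   (crude protein)
  x1, x2, x3 ≥ 0.
The minimum-cost mix takes nothing from cassava meal, soybean meal — only sunflower meal. There the crude protein constraint is tight.
Solving gives x1 = 1.63.
Total cost: 0.36·1.63 = 0.58680.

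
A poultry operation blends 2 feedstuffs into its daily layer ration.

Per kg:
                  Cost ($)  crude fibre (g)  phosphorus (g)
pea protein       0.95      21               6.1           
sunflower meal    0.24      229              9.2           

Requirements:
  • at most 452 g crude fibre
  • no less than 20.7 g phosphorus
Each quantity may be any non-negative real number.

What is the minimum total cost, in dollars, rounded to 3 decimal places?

Set it up as a linear program. Let x1 = kg of pea protein, x2 = kg of sunflower meal.
Minimise 0.95x1 + 0.24x2 subject to:
  21x1 + 229x2 ≤ 452   (crude fibre)
  6.1x1 + 9.2x2 ≥ 20.7   (phosphorus)
  x1, x2 ≥ 0.
Both inputs are positive at the optimum. There the crude fibre and phosphorus constraints are tight.
So pea protein = 0.4834 kg, sunflower meal = 1.929 kg.
Total cost: 0.95·0.4834 + 0.24·1.929 = 0.92219.

$0.922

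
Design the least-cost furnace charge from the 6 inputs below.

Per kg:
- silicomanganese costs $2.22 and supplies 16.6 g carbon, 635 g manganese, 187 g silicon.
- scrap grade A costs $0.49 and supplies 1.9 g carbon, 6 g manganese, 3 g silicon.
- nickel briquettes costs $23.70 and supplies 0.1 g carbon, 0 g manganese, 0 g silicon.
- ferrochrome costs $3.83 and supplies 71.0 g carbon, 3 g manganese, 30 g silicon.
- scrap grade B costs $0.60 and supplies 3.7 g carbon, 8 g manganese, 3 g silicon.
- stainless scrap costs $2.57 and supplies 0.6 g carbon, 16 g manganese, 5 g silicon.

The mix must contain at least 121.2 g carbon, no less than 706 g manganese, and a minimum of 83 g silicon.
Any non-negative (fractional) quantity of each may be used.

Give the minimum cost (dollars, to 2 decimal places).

Let x1 = kg of silicomanganese, x2 = kg of scrap grade A, x3 = kg of nickel briquettes, x4 = kg of ferrochrome, x5 = kg of scrap grade B, x6 = kg of stainless scrap.
Minimize 2.22x1 + 0.49x2 + 23.7x3 + 3.83x4 + 0.6x5 + 2.57x6 s.t.:
  16.6x1 + 1.9x2 + 0.1x3 + 71x4 + 3.7x5 + 0.6x6 ≥ 121.2   (carbon)
  635x1 + 6x2 + 3x4 + 8x5 + 16x6 ≥ 706   (manganese)
  187x1 + 3x2 + 30x4 + 3x5 + 5x6 ≥ 83   (silicon)
  x1, x2, x3, x4, x5, x6 ≥ 0.
The minimum-cost mix takes nothing from scrap grade A, nickel briquettes, scrap grade B, stainless scrap — only silicomanganese, ferrochrome. There the carbon and manganese constraints are tight.
So silicomanganese = 1.105 kg, ferrochrome = 1.449 kg.
Cost = 2.22·1.105 + 3.83·1.449 = 8.0028.

$8.00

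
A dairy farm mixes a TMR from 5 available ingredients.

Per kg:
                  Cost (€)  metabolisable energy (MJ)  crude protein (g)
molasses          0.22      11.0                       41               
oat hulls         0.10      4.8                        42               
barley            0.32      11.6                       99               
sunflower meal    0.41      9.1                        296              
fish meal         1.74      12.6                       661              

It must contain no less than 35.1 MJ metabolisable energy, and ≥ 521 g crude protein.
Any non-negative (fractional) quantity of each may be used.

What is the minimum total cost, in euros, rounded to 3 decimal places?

€0.949

Treat it as an LP. Let x1 = kg of molasses, x2 = kg of oat hulls, x3 = kg of barley, x4 = kg of sunflower meal, x5 = kg of fish meal.
Minimize 0.22x1 + 0.1x2 + 0.32x3 + 0.41x4 + 1.74x5 subject to:
  11x1 + 4.8x2 + 11.6x3 + 9.1x4 + 12.6x5 ≥ 35.1   (metabolisable energy)
  41x1 + 42x2 + 99x3 + 296x4 + 661x5 ≥ 521   (crude protein)
  x1, x2, x3, x4, x5 ≥ 0.
The cheapest feasible vertex uses only oat hulls, sunflower meal; molasses, barley, fish meal are not used. The metabolisable energy and crude protein requirements are met with equality.
That vertex is x2 = 5.439, x4 = 0.9884.
Hence cost = 0.1·5.439 + 0.41·0.9884 = €0.94914.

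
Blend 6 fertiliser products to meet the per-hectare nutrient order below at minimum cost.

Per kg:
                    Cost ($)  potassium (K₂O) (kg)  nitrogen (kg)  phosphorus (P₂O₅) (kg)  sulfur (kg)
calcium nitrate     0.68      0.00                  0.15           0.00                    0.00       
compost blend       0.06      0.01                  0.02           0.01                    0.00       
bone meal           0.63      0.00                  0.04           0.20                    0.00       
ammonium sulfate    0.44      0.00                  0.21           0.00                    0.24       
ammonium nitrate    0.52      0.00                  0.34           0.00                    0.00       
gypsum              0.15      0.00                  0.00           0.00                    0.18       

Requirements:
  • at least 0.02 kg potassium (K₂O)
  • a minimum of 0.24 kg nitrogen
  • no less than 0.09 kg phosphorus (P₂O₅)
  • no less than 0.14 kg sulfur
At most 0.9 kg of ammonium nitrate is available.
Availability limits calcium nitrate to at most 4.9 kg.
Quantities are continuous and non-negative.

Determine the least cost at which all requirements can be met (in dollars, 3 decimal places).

$0.694

Treat it as an LP. Let x1 = kg of calcium nitrate, x2 = kg of compost blend, x3 = kg of bone meal, x4 = kg of ammonium sulfate, x5 = kg of ammonium nitrate, x6 = kg of gypsum.
Minimize 0.68x1 + 0.06x2 + 0.63x3 + 0.44x4 + 0.52x5 + 0.15x6 with:
  0.01x2 ≥ 0.02   (potassium (K₂O))
  0.15x1 + 0.02x2 + 0.04x3 + 0.21x4 + 0.34x5 ≥ 0.24   (nitrogen)
  0.01x2 + 0.2x3 ≥ 0.09   (phosphorus (P₂O₅))
  0.24x4 + 0.18x6 ≥ 0.14   (sulfur)
  x5 ≤ 0.9
  x1 ≤ 4.9
  x1, x2, x3, x4, x5, x6 ≥ 0.
The cheapest feasible vertex uses only compost blend, bone meal, ammonium sulfate, ammonium nitrate; calcium nitrate, gypsum are not used. The potassium (K₂O), nitrogen, phosphorus (P₂O₅), sulfur requirements are met with equality.
Solving gives x2 = 2, x3 = 0.35, x4 = 0.5833, x5 = 0.1868.
Objective = 0.06·2 + 0.63·0.35 + 0.44·0.5833 + 0.52·0.1868 = 0.69429.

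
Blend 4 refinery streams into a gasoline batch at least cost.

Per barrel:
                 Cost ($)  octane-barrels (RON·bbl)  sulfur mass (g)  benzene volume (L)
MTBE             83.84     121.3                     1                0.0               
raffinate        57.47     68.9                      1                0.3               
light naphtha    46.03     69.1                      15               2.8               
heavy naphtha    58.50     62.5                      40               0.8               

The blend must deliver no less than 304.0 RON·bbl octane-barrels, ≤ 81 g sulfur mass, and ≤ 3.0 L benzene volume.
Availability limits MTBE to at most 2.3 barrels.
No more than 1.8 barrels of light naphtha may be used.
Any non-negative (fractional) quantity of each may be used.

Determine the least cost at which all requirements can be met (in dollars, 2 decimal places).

$208.26

Let x1 = barrels of MTBE, x2 = barrels of raffinate, x3 = barrels of light naphtha, x4 = barrels of heavy naphtha.
Minimise 83.84x1 + 57.47x2 + 46.03x3 + 58.5x4 subject to:
  121.3x1 + 68.9x2 + 69.1x3 + 62.5x4 ≥ 304   (octane-barrels)
  1x1 + 1x2 + 15x3 + 40x4 ≤ 81   (sulfur mass)
  0.3x2 + 2.8x3 + 0.8x4 ≤ 3   (benzene volume)
  x1 ≤ 2.3
  x3 ≤ 1.8
  x1, x2, x3, x4 ≥ 0.
The optimal basis is {MTBE, light naphtha}; raffinate, heavy naphtha drop out. The octane-barrels and benzene volume requirements are met with equality.
Optimal quantities: MTBE = 1.896 barrels, light naphtha = 1.071 barrels.
Objective = 83.84·1.896 + 46.03·1.071 = 208.2588.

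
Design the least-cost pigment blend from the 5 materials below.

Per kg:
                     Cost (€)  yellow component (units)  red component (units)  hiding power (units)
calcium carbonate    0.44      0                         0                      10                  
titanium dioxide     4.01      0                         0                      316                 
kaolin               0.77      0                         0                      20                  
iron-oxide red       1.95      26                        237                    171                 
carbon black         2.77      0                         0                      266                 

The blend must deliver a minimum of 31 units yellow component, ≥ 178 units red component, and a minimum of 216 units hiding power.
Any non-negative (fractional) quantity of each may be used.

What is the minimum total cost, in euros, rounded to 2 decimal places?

Let x1 = kg of calcium carbonate, x2 = kg of titanium dioxide, x3 = kg of kaolin, x4 = kg of iron-oxide red, x5 = kg of carbon black.
Minimize 0.44x1 + 4.01x2 + 0.77x3 + 1.95x4 + 2.77x5 subject to:
  26x4 ≥ 31   (yellow component)
  237x4 ≥ 178   (red component)
  10x1 + 316x2 + 20x3 + 171x4 + 266x5 ≥ 216   (hiding power)
  x1, x2, x3, x4, x5 ≥ 0.
The optimal basis is {iron-oxide red, carbon black}; calcium carbonate, titanium dioxide, kaolin drop out. The yellow component and hiding power requirements are met with equality.
That vertex is x4 = 1.192, x5 = 0.04555.
Total cost: 1.95·1.192 + 2.77·0.04555 = 2.4506.

€2.45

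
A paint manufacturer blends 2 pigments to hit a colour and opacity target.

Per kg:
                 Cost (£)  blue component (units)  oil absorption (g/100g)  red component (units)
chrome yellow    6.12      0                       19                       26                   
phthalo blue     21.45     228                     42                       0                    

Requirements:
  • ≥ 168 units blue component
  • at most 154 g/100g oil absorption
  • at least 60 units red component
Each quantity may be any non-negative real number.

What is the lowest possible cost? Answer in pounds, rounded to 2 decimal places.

Let x1 = kg of chrome yellow, x2 = kg of phthalo blue.
min 6.12x1 + 21.45x2 s.t.:
  228x2 ≥ 168   (blue component)
  19x1 + 42x2 ≤ 154   (oil absorption)
  26x1 ≥ 60   (red component)
  x1, x2 ≥ 0.
Both inputs are positive at the optimum. There the blue component and red component constraints are tight.
That vertex is x1 = 2.308, x2 = 0.7368.
Total cost: 6.12·2.308 + 21.45·0.7368 = 29.9293.

£29.93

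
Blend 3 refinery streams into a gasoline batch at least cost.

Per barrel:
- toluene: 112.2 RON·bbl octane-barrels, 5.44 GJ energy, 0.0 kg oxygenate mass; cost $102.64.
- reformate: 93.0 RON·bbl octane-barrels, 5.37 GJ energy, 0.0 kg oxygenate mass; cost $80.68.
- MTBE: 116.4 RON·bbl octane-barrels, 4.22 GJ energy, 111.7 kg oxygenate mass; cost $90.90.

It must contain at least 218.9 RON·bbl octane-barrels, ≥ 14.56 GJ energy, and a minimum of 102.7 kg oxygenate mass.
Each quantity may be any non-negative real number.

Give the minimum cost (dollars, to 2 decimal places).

Treat it as an LP. Let x1 = barrels of toluene, x2 = barrels of reformate, x3 = barrels of MTBE.
min 102.64x1 + 80.68x2 + 90.9x3 subject to:
  112.2x1 + 93x2 + 116.4x3 ≥ 218.9   (octane-barrels)
  5.44x1 + 5.37x2 + 4.22x3 ≥ 14.56   (energy)
  111.7x3 ≥ 102.7   (oxygenate mass)
  x1, x2, x3 ≥ 0.
The optimal basis is {reformate, MTBE}; toluene drops out. Binding constraints: energy and oxygenate mass.
So reformate = 1.9888 barrels, MTBE = 0.91943 barrels.
Total cost: 80.68·1.9888 + 90.9·0.91943 = 244.0326.

$244.03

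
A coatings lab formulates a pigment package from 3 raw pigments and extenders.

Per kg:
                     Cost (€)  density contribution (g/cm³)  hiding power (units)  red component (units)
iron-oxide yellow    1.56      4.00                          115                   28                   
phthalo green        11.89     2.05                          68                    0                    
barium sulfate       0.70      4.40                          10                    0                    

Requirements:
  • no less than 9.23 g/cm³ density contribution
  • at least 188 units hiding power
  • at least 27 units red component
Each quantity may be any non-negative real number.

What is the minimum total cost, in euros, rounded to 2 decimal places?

Let x1 = kg of iron-oxide yellow, x2 = kg of phthalo green, x3 = kg of barium sulfate.
Minimize 1.56x1 + 11.89x2 + 0.7x3 s.t.:
  4x1 + 2.05x2 + 4.4x3 ≥ 9.23   (density contribution)
  115x1 + 68x2 + 10x3 ≥ 188   (hiding power)
  28x1 ≥ 27   (red component)
  x1, x2, x3 ≥ 0.
The optimal basis is {iron-oxide yellow, barium sulfate}; phthalo green drops out. The density contribution and hiding power requirements are met with equality.
So iron-oxide yellow = 1.57704 kg, barium sulfate = 0.664056 kg.
Objective = 1.56·1.57704 + 0.7·0.664056 = 2.92502.

€2.93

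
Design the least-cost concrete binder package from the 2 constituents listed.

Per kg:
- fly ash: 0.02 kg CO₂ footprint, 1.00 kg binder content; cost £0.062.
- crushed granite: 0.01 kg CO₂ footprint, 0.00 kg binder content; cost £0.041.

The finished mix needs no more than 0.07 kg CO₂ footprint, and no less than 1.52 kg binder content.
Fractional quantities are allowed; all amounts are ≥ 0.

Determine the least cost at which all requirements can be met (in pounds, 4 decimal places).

£0.0942

Let x1 = kg of fly ash, x2 = kg of crushed granite.
min 0.062x1 + 0.041x2 with:
  0.02x1 + 0.01x2 ≤ 0.07   (CO₂ footprint)
  1x1 ≥ 1.52   (binder content)
  x1, x2 ≥ 0.
The cheapest feasible vertex uses only fly ash; crushed granite is not used. There the binder content constraint is tight.
That vertex is x1 = 1.52.
Cost = 0.062·1.52 = 0.094240.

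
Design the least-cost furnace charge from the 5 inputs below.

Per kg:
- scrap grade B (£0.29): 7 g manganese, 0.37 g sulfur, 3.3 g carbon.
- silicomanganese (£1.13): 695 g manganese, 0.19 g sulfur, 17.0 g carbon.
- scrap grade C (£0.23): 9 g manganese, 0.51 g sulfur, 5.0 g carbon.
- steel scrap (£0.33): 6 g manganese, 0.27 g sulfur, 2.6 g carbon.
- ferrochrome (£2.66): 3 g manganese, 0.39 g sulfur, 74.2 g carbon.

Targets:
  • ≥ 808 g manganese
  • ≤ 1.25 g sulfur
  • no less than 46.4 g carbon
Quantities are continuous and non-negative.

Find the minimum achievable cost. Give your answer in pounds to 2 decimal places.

£2.27

Let x1 = kg of scrap grade B, x2 = kg of silicomanganese, x3 = kg of scrap grade C, x4 = kg of steel scrap, x5 = kg of ferrochrome.
Minimize 0.29x1 + 1.13x2 + 0.23x3 + 0.33x4 + 2.66x5 subject to:
  7x1 + 695x2 + 9x3 + 6x4 + 3x5 ≥ 808   (manganese)
  0.37x1 + 0.19x2 + 0.51x3 + 0.27x4 + 0.39x5 ≤ 1.25   (sulfur)
  3.3x1 + 17x2 + 5x3 + 2.6x4 + 74.2x5 ≥ 46.4   (carbon)
  x1, x2, x3, x4, x5 ≥ 0.
The optimal basis is {silicomanganese, ferrochrome}; scrap grade B, scrap grade C, steel scrap drop out. The manganese and carbon requirements are met with equality.
Optimal quantities: silicomanganese = 1.161 kg, ferrochrome = 0.3593 kg.
Hence cost = 1.13·1.161 + 2.66·0.3593 = £2.2677.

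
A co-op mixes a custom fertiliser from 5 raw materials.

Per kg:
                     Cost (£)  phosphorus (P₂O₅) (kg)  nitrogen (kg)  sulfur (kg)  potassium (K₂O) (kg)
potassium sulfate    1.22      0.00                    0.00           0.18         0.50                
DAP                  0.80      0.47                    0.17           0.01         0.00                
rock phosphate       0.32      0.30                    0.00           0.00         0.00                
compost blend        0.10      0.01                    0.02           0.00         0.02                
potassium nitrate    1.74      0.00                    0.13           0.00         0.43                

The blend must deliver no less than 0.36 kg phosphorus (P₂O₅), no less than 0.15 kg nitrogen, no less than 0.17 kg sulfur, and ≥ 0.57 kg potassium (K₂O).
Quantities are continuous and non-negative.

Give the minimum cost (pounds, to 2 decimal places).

£2.04

Set it up as a linear program. Let x1 = kg of potassium sulfate, x2 = kg of DAP, x3 = kg of rock phosphate, x4 = kg of compost blend, x5 = kg of potassium nitrate.
Minimize 1.22x1 + 0.8x2 + 0.32x3 + 0.1x4 + 1.74x5 subject to:
  0.47x2 + 0.3x3 + 0.01x4 ≥ 0.36   (phosphorus (P₂O₅))
  0.17x2 + 0.02x4 + 0.13x5 ≥ 0.15   (nitrogen)
  0.18x1 + 0.01x2 ≥ 0.17   (sulfur)
  0.5x1 + 0.02x4 + 0.43x5 ≥ 0.57   (potassium (K₂O))
  x1, x2, x3, x4, x5 ≥ 0.
The cheapest feasible vertex uses only potassium sulfate, DAP, compost blend; rock phosphate, potassium nitrate are not used. The phosphorus (P₂O₅), nitrogen, potassium (K₂O) requirements are met with equality.
That vertex is x1 = 1.0917, x2 = 0.74026, x4 = 1.2078.
Total cost: 1.22·1.0917 + 0.8·0.74026 + 0.1·1.2078 = 2.0449.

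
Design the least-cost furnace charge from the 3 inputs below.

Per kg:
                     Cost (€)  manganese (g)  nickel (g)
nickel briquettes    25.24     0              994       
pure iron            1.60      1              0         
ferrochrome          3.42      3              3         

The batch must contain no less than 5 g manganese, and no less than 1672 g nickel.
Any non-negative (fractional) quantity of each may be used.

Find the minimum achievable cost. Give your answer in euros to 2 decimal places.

Let x1 = kg of nickel briquettes, x2 = kg of pure iron, x3 = kg of ferrochrome.
Minimise 25.24x1 + 1.6x2 + 3.42x3 s.t.:
  1x2 + 3x3 ≥ 5   (manganese)
  994x1 + 3x3 ≥ 1672   (nickel)
  x1, x2, x3 ≥ 0.
The optimal basis is {nickel briquettes, ferrochrome}; pure iron drops out. The manganese and nickel requirements are met with equality.
That vertex is x1 = 1.677, x3 = 1.667.
Hence cost = 25.24·1.677 + 3.42·1.667 = €48.0286.

€48.03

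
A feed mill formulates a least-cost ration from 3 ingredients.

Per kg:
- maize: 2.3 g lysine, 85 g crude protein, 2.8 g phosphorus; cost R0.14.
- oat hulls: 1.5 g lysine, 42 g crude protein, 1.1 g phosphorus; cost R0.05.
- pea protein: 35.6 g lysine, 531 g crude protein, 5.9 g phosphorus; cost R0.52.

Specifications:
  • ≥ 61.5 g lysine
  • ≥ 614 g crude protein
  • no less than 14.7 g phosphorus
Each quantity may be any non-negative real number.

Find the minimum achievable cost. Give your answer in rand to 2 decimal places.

R1.05

Set it up as a linear program. Let x1 = kg of maize, x2 = kg of oat hulls, x3 = kg of pea protein.
Minimize 0.14x1 + 0.05x2 + 0.52x3 with:
  2.3x1 + 1.5x2 + 35.6x3 ≥ 61.5   (lysine)
  85x1 + 42x2 + 531x3 ≥ 614   (crude protein)
  2.8x1 + 1.1x2 + 5.9x3 ≥ 14.7   (phosphorus)
  x1, x2, x3 ≥ 0.
The cheapest feasible vertex uses only oat hulls, pea protein; maize is not used. Binding constraints: lysine and phosphorus.
So oat hulls = 5.294 kg, pea protein = 1.504 kg.
Objective = 0.05·5.294 + 0.52·1.504 = 1.0468.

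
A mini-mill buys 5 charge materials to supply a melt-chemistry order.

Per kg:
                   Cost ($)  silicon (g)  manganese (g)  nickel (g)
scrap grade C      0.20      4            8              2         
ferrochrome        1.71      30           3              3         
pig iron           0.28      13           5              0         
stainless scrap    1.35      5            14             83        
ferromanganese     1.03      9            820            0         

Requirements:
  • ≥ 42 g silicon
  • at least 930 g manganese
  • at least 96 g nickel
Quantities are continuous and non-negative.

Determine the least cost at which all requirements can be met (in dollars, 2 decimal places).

$3.26

Treat it as an LP. Let x1 = kg of scrap grade C, x2 = kg of ferrochrome, x3 = kg of pig iron, x4 = kg of stainless scrap, x5 = kg of ferromanganese.
min 0.2x1 + 1.71x2 + 0.28x3 + 1.35x4 + 1.03x5 s.t.:
  4x1 + 30x2 + 13x3 + 5x4 + 9x5 ≥ 42   (silicon)
  8x1 + 3x2 + 5x3 + 14x4 + 820x5 ≥ 930   (manganese)
  2x1 + 3x2 + 83x4 ≥ 96   (nickel)
  x1, x2, x3, x4, x5 ≥ 0.
The optimal basis is {pig iron, stainless scrap, ferromanganese}; scrap grade C, ferrochrome drop out. Binding constraints: silicon, manganese, nickel.
That vertex is x3 = 2.023, x4 = 1.157, x5 = 1.102.
Total cost: 0.28·2.023 + 1.35·1.157 + 1.03·1.102 = 3.2635.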